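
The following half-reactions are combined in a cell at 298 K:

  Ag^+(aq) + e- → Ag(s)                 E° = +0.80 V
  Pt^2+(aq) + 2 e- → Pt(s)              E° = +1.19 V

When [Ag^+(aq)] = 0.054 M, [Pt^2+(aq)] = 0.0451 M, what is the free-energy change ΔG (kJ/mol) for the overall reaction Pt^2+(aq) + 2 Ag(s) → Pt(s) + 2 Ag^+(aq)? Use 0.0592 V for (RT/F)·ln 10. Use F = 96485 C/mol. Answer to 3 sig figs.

With Pt²⁺/Pt reduced at the cathode, E°cell = +1.19 − (+0.80) = +0.39 V and n = 2.
Here Q = [Ag^+(aq)]^2 / [Pt^2+(aq)] = 0.0647 (log Q = −1.189), giving E = +0.39 − (0.0592/2)·(−1.189) = +0.4252 V.
Then ΔG = −nFE = −2 × 96485 × +0.4252 J/mol = −82.1 kJ/mol.

−82.1 kJ/mol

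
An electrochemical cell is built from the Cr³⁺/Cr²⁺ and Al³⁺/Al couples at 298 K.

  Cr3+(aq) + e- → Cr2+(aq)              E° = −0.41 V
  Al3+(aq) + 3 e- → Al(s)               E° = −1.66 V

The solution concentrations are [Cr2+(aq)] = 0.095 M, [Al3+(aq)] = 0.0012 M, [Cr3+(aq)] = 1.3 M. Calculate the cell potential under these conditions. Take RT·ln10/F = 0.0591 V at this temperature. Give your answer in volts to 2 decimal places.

The Cr³⁺/Cr²⁺ couple has the more positive E°, so it is the cathode; Al³⁺/Al is the anode.
The standard potential is −0.41 − (−1.66) = +1.25 V and the balanced reaction transfers n = 3 electrons.
The balanced reaction is 3 Cr3+(aq) + Al(s) → 3 Cr2+(aq) + Al3+(aq), so Q = ([Cr2+(aq)]^3·[Al3+(aq)]) / [Cr3+(aq)]^3 = 4.68×10^−7 and log Q = −6.329.
E = E° − (0.0591/n)·log Q = +1.25 − (0.0591/3)(−6.329) = +1.37 V.

+1.37 V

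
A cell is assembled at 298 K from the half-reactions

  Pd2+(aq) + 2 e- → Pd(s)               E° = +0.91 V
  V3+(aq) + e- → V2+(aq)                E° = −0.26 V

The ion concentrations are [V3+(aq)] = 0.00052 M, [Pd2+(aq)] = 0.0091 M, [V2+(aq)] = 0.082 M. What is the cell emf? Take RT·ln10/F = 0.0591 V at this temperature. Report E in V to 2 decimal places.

Pd²⁺/Pd is reduced (cathode, E° = +0.91 V) and V³⁺/V²⁺ is oxidized (anode).
E°cell = E°cat − E°an = +0.91 − (−0.26) = +1.17 V; n = 2.
The balanced reaction is Pd2+(aq) + 2 V2+(aq) → Pd(s) + 2 V3+(aq), so Q = [V3+(aq)]^2 / ([Pd2+(aq)]·[V2+(aq)]^2) = 0.00442 and log Q = −2.355.
By the Nernst equation, E = +1.17 − (0.0591/2)·(−2.355) = +1.24 V.

+1.24 V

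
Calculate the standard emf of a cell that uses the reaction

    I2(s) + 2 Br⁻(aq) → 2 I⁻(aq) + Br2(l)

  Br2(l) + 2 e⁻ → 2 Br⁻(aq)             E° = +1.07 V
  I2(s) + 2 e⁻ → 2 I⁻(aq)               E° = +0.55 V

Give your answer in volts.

I2(s) gains electrons, so the I₂/I⁻ couple is the cathode; the Br₂/Br⁻ couple is the anode.
E°cell = E°(cathode) − E°(anode) = +0.55 − (+1.07) = −0.52 V.
The negative E°cell means the reaction is non-spontaneous in the direction written.

−0.52 V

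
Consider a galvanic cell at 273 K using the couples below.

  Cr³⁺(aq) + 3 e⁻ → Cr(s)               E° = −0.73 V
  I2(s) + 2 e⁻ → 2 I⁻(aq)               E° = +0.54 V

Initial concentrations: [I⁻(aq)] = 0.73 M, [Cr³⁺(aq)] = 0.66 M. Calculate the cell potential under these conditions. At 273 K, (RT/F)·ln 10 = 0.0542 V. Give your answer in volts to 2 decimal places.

The I₂/I⁻ couple has the more positive E°, so it is the cathode; Cr³⁺/Cr is the anode.
The standard potential is +0.54 − (−0.73) = +1.27 V and the balanced reaction transfers n = 6 electrons.
The balanced reaction is 3 I2(s) + 2 Cr(s) → 6 I⁻(aq) + 2 Cr³⁺(aq), so Q = [I⁻(aq)]^6·[Cr³⁺(aq)]^2 = 0.0659 and log Q = −1.181.
E = E° − (0.0542/n)·log Q = +1.27 − (0.0542/6)(−1.181) = +1.28 V.

+1.28 V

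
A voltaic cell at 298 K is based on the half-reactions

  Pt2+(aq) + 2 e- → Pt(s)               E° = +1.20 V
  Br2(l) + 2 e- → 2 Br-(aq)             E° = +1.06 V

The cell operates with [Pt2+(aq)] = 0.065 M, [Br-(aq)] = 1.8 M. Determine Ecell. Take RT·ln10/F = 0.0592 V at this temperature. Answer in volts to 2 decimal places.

+0.12 V

The Pt²⁺/Pt couple has the more positive E°, so it is the cathode; Br₂/Br⁻ is the anode.
E°cell = E°cat − E°an = +1.20 − (+1.06) = +0.14 V; n = 2.
For the overall reaction Pt2+(aq) + 2 Br-(aq) → Pt(s) + Br2(l), Q = 1 / ([Pt2+(aq)]·[Br-(aq)]^2) = 4.75, giving log Q = 0.677.
By the Nernst equation, E = +0.14 − (0.0592/2)·(0.677) = +0.12 V.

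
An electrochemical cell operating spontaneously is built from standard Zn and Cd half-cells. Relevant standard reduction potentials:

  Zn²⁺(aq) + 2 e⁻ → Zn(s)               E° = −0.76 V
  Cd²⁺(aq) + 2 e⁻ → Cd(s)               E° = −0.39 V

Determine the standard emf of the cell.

The Cd²⁺/Cd couple has the higher E°, so Cd ion is reduced (cathode) and Zn is oxidized (anode).
E°cell = E°(cathode) − E°(anode) = −0.39 − (−0.76) = +0.37 V.

+0.37 V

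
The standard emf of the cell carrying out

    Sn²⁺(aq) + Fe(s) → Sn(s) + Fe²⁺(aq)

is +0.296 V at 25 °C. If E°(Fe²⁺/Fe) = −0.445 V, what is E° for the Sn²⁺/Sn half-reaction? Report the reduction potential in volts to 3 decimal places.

−0.149 V

In the reaction as written the Sn²⁺/Sn couple is reduced (cathode) and Fe²⁺/Fe is oxidized (anode), so E°cell = E°(Sn²⁺/Sn) − E°(Fe²⁺/Fe).
E°(Sn²⁺/Sn) = E°cell + E°(anode) = +0.296 + (−0.445) = −0.149 V.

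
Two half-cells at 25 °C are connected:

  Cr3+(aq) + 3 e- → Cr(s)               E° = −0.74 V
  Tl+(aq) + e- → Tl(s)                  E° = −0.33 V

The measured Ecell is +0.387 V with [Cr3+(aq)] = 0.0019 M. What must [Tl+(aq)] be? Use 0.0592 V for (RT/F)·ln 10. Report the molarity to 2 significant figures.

The Tl⁺/Tl couple has the larger reduction potential, so it is the cathode: E°cell = −0.33 − (−0.74) = +0.41 V and n = 3.
Since E = E° − (0.0592/n)·log Q, log Q = n(E° − E)/0.0592 = 1.166.
For 3 Tl+(aq) + Cr(s) → 3 Tl(s) + Cr3+(aq), the reaction quotient is Q = [Cr3+(aq)] / [Tl+(aq)]^3.
Solving for the unknown gives log [Tl+(aq)] = −1.296, so [Tl+(aq)] ≈ 0.051 M.

0.051 M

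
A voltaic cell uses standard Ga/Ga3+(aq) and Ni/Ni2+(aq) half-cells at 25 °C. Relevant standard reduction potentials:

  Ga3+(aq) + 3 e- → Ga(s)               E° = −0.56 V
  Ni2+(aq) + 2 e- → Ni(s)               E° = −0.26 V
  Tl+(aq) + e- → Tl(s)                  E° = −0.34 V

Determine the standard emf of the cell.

+0.30 V

Of the two couples in this cell, the one with the more positive reduction potential is reduced at the cathode: here that is Ni²⁺/Ni (−0.26 V); Ga³⁺/Ga (−0.56 V) is the anode.
E°cell = E°(cathode) − E°(anode) = −0.26 − (−0.56) = +0.30 V.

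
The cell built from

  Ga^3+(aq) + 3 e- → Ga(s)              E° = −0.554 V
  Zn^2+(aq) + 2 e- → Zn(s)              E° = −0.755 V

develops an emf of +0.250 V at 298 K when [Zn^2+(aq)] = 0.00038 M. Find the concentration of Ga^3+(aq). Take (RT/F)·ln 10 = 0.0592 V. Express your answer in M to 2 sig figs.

Ga³⁺/Ga is the cathode (higher E°); E°cell = −0.554 − (−0.755) = +0.201 V with n = 6.
Rearranging E = E° − (0.0592/n)·log Q gives log Q = 6(+0.201 − (+0.250))/0.0592 = −4.966.
The balanced reaction is 2 Ga^3+(aq) + 3 Zn(s) → 2 Ga(s) + 3 Zn^2+(aq), so Q = [Zn^2+(aq)]^3 / [Ga^3+(aq)]^2.
Isolating [Ga^3+(aq)] in Q = 10^{−4.966} yields log [Ga^3+(aq)] = −2.647, i.e. 0.0023 M.

0.0023 M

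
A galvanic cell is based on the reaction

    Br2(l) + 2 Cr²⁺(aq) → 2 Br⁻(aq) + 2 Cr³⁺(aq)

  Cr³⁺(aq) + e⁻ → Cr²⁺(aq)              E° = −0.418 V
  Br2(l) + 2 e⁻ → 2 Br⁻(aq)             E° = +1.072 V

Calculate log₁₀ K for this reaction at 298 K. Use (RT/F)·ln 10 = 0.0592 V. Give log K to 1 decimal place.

The Br₂/Br⁻ couple is reduced (cathode); E°cell = +1.072 − (−0.418) = +1.490 V with n = 2.
At equilibrium E = 0, so log K = nE°cell / 0.0592 = (2)(+1.490) / 0.0592 = 50.3.

log K = 50.3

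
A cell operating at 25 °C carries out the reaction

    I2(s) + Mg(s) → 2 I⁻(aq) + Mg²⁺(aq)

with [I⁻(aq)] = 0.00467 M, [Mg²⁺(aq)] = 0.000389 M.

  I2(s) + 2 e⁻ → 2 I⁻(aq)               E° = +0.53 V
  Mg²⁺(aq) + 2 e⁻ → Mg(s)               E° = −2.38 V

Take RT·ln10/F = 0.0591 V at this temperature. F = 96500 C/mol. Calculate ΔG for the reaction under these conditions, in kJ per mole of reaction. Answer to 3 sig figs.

The standard cell potential is +0.53 − (−2.38) = +2.91 V, with n = 2 electrons in the balanced equation.
Q = [I⁻(aq)]^2·[Mg²⁺(aq)] = 8.48×10^−9, so log Q = −8.071 and E = +2.91 − (0.0591/2)(−8.071) = +3.1485 V.
Finally ΔG = −nFE = −(2)(96500 C/mol)(+3.1485 V) = −608 kJ/mol.

−608 kJ/mol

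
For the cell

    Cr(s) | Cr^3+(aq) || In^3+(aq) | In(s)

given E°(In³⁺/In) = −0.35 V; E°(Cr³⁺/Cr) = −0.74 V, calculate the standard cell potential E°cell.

By convention the left-hand electrode in cell notation is the anode (oxidation) and the right-hand electrode is the cathode (reduction).
E°cell = E°(right) − E°(left) = −0.35 − (−0.74) = +0.39 V.

+0.39 V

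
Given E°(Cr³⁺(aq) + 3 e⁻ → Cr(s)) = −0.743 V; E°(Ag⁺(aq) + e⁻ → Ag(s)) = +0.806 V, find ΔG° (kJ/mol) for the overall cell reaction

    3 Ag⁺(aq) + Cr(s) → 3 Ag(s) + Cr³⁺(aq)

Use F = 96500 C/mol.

−448 kJ/mol

In the reaction as written Ag⁺(aq) is reduced, so the Ag⁺/Ag couple is the cathode and Cr³⁺/Cr is the anode.
E°cell = +0.806 − (−0.743) = +1.549 V; balancing electrons gives n = 3.
ΔG° = −nFE°cell = −(3)(96500)(+1.549) J/mol = −448 kJ/mol.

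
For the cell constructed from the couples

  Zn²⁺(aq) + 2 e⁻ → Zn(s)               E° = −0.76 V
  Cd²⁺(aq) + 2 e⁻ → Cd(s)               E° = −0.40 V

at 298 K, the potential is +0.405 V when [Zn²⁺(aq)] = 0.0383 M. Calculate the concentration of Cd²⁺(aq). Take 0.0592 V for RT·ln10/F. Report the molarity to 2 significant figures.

1.3 M

The Cd²⁺/Cd couple has the larger reduction potential, so it is the cathode: E°cell = −0.40 − (−0.76) = +0.36 V and n = 2.
Since E = E° − (0.0592/n)·log Q, log Q = n(E° − E)/0.0592 = −1.520.
For Cd²⁺(aq) + Zn(s) → Cd(s) + Zn²⁺(aq), the reaction quotient is Q = [Zn²⁺(aq)] / [Cd²⁺(aq)].
Solving for the unknown gives log [Cd²⁺(aq)] = 0.103, so [Cd²⁺(aq)] ≈ 1.3 M.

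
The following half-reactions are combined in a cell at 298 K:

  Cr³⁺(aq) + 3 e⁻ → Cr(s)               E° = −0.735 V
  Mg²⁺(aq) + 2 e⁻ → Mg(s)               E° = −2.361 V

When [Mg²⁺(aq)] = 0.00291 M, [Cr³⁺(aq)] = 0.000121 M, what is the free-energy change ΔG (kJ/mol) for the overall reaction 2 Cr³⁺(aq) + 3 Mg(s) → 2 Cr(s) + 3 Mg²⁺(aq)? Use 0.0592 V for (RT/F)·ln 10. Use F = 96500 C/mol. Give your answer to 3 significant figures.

−940 kJ/mol

With Cr³⁺/Cr reduced at the cathode, E°cell = −0.735 − (−2.361) = +1.626 V and n = 6.
Here Q = [Mg²⁺(aq)]^3 / [Cr³⁺(aq)]^2 = 1.68 (log Q = 0.226), giving E = +1.626 − (0.0592/6)·(0.226) = +1.6238 V.
Finally ΔG = −nFE = −(6)(96500 C/mol)(+1.6238 V) = −940 kJ/mol.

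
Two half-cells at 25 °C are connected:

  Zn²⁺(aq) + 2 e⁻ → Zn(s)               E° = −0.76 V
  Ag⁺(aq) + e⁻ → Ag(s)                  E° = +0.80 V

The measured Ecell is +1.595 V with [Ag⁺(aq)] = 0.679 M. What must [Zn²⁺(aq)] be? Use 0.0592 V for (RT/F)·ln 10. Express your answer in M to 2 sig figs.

0.030 M

With Ag⁺/Ag at the cathode and Zn²⁺/Zn at the anode, E°cell = +0.80 − (−0.76) = +1.56 V (n = 2).
Rearranging E = E° − (0.0592/n)·log Q gives log Q = 2(+1.56 − (+1.595))/0.0592 = −1.182.
For 2 Ag⁺(aq) + Zn(s) → 2 Ag(s) + Zn²⁺(aq), the reaction quotient is Q = [Zn²⁺(aq)] / [Ag⁺(aq)]^2.
Substituting the known concentrations and solving, log [Zn²⁺(aq)] = −1.518 and [Zn²⁺(aq)] = 0.030 M.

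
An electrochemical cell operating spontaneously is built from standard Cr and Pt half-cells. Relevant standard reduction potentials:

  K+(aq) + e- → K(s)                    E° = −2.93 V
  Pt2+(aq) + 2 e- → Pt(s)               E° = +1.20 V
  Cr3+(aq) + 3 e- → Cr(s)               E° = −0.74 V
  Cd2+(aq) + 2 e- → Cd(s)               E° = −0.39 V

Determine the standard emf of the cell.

+1.94 V

Of the two couples in this cell, the one with the more positive reduction potential is reduced at the cathode: here that is Pt²⁺/Pt (+1.20 V); Cr³⁺/Cr (−0.74 V) is the anode.
E°cell = E°(cathode) − E°(anode) = +1.20 − (−0.74) = +1.94 V.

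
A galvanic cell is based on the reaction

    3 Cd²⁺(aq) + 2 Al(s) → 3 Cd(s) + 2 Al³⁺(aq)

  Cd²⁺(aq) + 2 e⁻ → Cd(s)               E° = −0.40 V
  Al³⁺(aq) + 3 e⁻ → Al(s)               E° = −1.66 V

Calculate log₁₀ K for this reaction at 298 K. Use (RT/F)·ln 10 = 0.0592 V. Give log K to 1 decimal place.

log K = 127.7

The Cd²⁺/Cd couple is reduced (cathode); E°cell = −0.40 − (−1.66) = +1.26 V with n = 6.
At equilibrium E = 0, so log K = nE°cell / 0.0592 = (6)(+1.26) / 0.0592 = 127.7.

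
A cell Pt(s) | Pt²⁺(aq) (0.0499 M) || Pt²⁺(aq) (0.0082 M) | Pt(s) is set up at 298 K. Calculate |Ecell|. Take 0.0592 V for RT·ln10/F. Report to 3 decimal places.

0.023 V

For a concentration cell E°cell = 0, since both electrodes use the same couple.
The compartment with the higher Pt²⁺(aq) concentration (0.0499 M) acts as the cathode; ions are reduced there and produced at the dilute (0.0082 M) anode.
With n = 2, Ecell = −(0.0592/2)·log([dilute]/[conc]) = −(0.0592/2)·log(0.0082/0.0499) = +0.023 V.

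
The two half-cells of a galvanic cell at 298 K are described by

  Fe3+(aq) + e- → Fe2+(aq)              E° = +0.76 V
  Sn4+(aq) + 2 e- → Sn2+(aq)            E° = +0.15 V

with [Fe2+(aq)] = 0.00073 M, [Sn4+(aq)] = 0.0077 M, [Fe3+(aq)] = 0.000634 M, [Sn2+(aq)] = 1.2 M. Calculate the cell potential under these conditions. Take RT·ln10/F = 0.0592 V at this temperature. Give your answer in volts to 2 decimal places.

Fe³⁺/Fe²⁺ is reduced (cathode, E° = +0.76 V) and Sn⁴⁺/Sn²⁺ is oxidized (anode).
The standard potential is +0.76 − (+0.15) = +0.61 V and the balanced reaction transfers n = 2 electrons.
For the overall reaction 2 Fe3+(aq) + Sn2+(aq) → 2 Fe2+(aq) + Sn4+(aq), Q = ([Fe2+(aq)]^2·[Sn4+(aq)]) / ([Fe3+(aq)]^2·[Sn2+(aq)]) = 0.00851, giving log Q = −2.070.
E = E° − (0.0592/n)·log Q = +0.61 − (0.0592/2)(−2.070) = +0.67 V.

+0.67 V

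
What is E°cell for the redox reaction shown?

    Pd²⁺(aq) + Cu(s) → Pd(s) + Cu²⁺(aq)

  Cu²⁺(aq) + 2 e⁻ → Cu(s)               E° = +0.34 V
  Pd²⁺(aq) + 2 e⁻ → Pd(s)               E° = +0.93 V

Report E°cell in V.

Pd²⁺(aq) gains electrons, so the Pd²⁺/Pd couple is the cathode; the Cu²⁺/Cu couple is the anode.
E°cell = E°(cathode) − E°(anode) = +0.93 − (+0.34) = +0.59 V.

+0.59 V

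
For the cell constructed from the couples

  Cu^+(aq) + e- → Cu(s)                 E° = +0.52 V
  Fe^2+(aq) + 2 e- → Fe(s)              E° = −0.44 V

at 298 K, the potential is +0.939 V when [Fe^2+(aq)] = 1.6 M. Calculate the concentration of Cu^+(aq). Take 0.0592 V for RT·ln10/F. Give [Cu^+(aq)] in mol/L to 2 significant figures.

0.56 M

Cu⁺/Cu is the cathode (higher E°); E°cell = +0.52 − (−0.44) = +0.96 V with n = 2.
Since E = E° − (0.0592/n)·log Q, log Q = n(E° − E)/0.0592 = 0.709.
Balancing electrons gives 2 Cu^+(aq) + Fe(s) → 2 Cu(s) + Fe^2+(aq); thus Q = [Fe^2+(aq)] / [Cu^+(aq)]^2.
Substituting the known concentrations and solving, log [Cu^+(aq)] = −0.252 and [Cu^+(aq)] = 0.56 M.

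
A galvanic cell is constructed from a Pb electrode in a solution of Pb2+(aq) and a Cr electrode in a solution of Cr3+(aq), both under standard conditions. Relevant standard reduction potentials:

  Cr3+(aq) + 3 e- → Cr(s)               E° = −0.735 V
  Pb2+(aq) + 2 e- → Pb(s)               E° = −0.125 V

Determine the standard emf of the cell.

+0.610 V

The Pb²⁺/Pb couple has the higher E°, so Pb ion is reduced (cathode) and Cr is oxidized (anode).
E°cell = E°(cathode) − E°(anode) = −0.125 − (−0.735) = +0.610 V.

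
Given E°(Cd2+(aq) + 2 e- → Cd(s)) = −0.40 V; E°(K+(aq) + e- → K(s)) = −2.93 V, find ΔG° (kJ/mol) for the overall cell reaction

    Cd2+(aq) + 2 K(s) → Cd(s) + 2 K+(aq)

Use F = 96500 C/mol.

In the reaction as written Cd2+(aq) is reduced, so the Cd²⁺/Cd couple is the cathode and K⁺/K is the anode.
E°cell = −0.40 − (−2.93) = +2.53 V; balancing electrons gives n = 2.
ΔG° = −nFE°cell = −(2)(96500)(+2.53) J/mol = −488 kJ/mol.

−488 kJ/mol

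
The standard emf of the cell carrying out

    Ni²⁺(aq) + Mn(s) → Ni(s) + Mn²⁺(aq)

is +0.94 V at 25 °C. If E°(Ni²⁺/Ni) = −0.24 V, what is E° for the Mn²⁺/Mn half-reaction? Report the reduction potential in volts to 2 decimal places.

−1.18 V

In the reaction as written the Ni²⁺/Ni couple is reduced (cathode) and Mn²⁺/Mn is oxidized (anode), so E°cell = E°(Ni²⁺/Ni) − E°(Mn²⁺/Mn).
E°(Mn²⁺/Mn) = E°(cathode) − E°cell = −0.24 − (+0.94) = −1.18 V.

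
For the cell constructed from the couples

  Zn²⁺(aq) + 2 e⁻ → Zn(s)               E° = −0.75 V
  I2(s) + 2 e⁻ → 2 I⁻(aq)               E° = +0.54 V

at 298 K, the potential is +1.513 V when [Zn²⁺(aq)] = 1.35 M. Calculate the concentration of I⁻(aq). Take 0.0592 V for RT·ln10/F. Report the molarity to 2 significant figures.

I₂/I⁻ is the cathode (higher E°); E°cell = +0.54 − (−0.75) = +1.29 V with n = 2.
From the Nernst equation, log Q = n(E° − E)/0.0592 = 2·(+1.29 − (+1.513))/0.0592 = −7.534.
Balancing electrons gives I2(s) + Zn(s) → 2 I⁻(aq) + Zn²⁺(aq); thus Q = [I⁻(aq)]^2·[Zn²⁺(aq)].
Isolating [I⁻(aq)] in Q = 10^{−7.534} yields log [I⁻(aq)] = −3.832, i.e. 0.00015 M.

0.00015 M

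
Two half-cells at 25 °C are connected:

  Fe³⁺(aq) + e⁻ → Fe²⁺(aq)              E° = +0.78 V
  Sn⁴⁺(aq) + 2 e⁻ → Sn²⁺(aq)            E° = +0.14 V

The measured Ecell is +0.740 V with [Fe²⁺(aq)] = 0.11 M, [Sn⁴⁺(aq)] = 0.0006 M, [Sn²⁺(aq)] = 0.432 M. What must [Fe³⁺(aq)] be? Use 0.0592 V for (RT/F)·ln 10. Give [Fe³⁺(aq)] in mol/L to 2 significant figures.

0.20 M

The Fe³⁺/Fe²⁺ couple has the larger reduction potential, so it is the cathode: E°cell = +0.78 − (+0.14) = +0.64 V and n = 2.
From the Nernst equation, log Q = n(E° − E)/0.0592 = 2·(+0.64 − (+0.740))/0.0592 = −3.378.
For 2 Fe³⁺(aq) + Sn²⁺(aq) → 2 Fe²⁺(aq) + Sn⁴⁺(aq), the reaction quotient is Q = ([Fe²⁺(aq)]^2·[Sn⁴⁺(aq)]) / ([Fe³⁺(aq)]^2·[Sn²⁺(aq)]).
Substituting the known concentrations and solving, log [Fe³⁺(aq)] = −0.698 and [Fe³⁺(aq)] = 0.20 M.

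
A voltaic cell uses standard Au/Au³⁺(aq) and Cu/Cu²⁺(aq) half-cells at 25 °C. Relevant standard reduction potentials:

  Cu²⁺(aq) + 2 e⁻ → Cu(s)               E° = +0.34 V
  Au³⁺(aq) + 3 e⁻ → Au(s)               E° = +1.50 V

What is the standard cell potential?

The Au³⁺/Au couple has the higher E°, so Au ion is reduced (cathode) and Cu is oxidized (anode).
E°cell = E°(cathode) − E°(anode) = +1.50 − (+0.34) = +1.16 V.

+1.16 V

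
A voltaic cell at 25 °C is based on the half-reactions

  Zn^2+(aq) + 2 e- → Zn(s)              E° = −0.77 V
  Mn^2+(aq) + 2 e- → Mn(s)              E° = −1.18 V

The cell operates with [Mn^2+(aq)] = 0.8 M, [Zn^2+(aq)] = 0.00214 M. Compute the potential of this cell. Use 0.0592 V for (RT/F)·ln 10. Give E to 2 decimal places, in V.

Since E°(Zn²⁺/Zn) > E°(Mn²⁺/Mn), Zn²⁺/Zn serves as the cathode.
The standard potential is −0.77 − (−1.18) = +0.41 V and the balanced reaction transfers n = 2 electrons.
Balancing gives Zn^2+(aq) + Mn(s) → Zn(s) + Mn^2+(aq); hence Q = [Mn^2+(aq)] / [Zn^2+(aq)] = 374 (log Q = 2.573).
By the Nernst equation, E = +0.41 − (0.0592/2)·(2.573) = +0.33 V.

+0.33 V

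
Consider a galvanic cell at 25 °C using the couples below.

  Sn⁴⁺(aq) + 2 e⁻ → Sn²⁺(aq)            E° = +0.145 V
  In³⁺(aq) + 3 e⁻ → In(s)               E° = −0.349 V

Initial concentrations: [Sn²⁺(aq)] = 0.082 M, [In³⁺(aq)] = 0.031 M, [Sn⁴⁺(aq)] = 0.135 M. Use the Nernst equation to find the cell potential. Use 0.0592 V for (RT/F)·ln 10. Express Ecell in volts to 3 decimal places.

+0.530 V

Sn⁴⁺/Sn²⁺ is reduced (cathode, E° = +0.145 V) and In³⁺/In is oxidized (anode).
The standard potential is +0.145 − (−0.349) = +0.494 V and the balanced reaction transfers n = 6 electrons.
For the overall reaction 3 Sn⁴⁺(aq) + 2 In(s) → 3 Sn²⁺(aq) + 2 In³⁺(aq), Q = ([Sn²⁺(aq)]^3·[In³⁺(aq)]^2) / [Sn⁴⁺(aq)]^3 = 0.000215, giving log Q = −3.667.
By the Nernst equation, E = +0.494 − (0.0592/6)·(−3.667) = +0.530 V.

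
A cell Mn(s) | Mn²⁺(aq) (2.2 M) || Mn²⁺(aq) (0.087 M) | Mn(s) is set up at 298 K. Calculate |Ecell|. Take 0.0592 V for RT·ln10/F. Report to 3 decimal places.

For a concentration cell E°cell = 0, since both electrodes use the same couple.
The compartment with the higher Mn²⁺(aq) concentration (2.2 M) acts as the cathode; ions are reduced there and produced at the dilute (0.087 M) anode.
With n = 2, Ecell = −(0.0592/2)·log([dilute]/[conc]) = −(0.0592/2)·log(0.087/2.2) = +0.042 V.

0.042 V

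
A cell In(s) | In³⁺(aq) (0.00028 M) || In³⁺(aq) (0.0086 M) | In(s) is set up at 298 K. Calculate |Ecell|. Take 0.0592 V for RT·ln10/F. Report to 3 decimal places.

For a concentration cell E°cell = 0, since both electrodes use the same couple.
The compartment with the higher In³⁺(aq) concentration (0.0086 M) acts as the cathode; ions are reduced there and produced at the dilute (0.00028 M) anode.
With n = 3, Ecell = −(0.0592/3)·log([dilute]/[conc]) = −(0.0592/3)·log(0.00028/0.0086) = +0.029 V.

0.029 V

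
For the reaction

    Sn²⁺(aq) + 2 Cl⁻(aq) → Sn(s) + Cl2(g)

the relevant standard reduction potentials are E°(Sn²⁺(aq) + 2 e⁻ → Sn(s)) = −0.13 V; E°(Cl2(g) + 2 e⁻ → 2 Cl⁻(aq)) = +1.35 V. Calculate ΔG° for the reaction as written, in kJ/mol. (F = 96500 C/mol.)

+286 kJ/mol

In the reaction as written Sn²⁺(aq) is reduced, so the Sn²⁺/Sn couple is the cathode and Cl₂/Cl⁻ is the anode.
E°cell = −0.13 − (+1.35) = −1.48 V; balancing electrons gives n = 2.
ΔG° = −nFE°cell = −(2)(96500)(−1.48) J/mol = +286 kJ/mol.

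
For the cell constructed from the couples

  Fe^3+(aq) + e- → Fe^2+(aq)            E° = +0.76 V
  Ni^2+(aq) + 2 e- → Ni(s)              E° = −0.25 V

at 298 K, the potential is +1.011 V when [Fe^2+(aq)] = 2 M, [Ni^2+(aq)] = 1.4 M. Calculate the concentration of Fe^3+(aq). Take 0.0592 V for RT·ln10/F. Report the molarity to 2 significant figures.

With Fe³⁺/Fe²⁺ at the cathode and Ni²⁺/Ni at the anode, E°cell = +0.76 − (−0.25) = +1.01 V (n = 2).
Rearranging E = E° − (0.0592/n)·log Q gives log Q = 2(+1.01 − (+1.011))/0.0592 = −0.034.
For 2 Fe^3+(aq) + Ni(s) → 2 Fe^2+(aq) + Ni^2+(aq), the reaction quotient is Q = ([Fe^2+(aq)]^2·[Ni^2+(aq)]) / [Fe^3+(aq)]^2.
Substituting the known concentrations and solving, log [Fe^3+(aq)] = 0.391 and [Fe^3+(aq)] = 2.5 M.

2.5 M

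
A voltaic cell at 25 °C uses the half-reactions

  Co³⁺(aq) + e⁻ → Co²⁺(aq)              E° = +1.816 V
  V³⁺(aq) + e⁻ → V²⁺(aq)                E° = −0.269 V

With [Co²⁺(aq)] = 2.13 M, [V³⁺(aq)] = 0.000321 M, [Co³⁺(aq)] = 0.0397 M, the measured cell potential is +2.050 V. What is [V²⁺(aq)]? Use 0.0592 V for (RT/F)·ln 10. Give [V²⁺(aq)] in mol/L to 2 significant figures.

0.0044 M

Co³⁺/Co²⁺ is the cathode (higher E°); E°cell = +1.816 − (−0.269) = +2.085 V with n = 1.
From the Nernst equation, log Q = n(E° − E)/0.0592 = 1·(+2.085 − (+2.050))/0.0592 = 0.591.
Balancing electrons gives Co³⁺(aq) + V²⁺(aq) → Co²⁺(aq) + V³⁺(aq); thus Q = ([Co²⁺(aq)]·[V³⁺(aq)]) / ([Co³⁺(aq)]·[V²⁺(aq)]).
Substituting the known concentrations and solving, log [V²⁺(aq)] = −2.355 and [V²⁺(aq)] = 0.0044 M.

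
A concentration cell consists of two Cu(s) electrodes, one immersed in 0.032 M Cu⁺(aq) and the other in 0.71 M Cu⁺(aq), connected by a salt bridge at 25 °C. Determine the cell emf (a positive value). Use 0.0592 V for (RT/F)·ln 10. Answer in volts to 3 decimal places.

0.080 V

For a concentration cell E°cell = 0, since both electrodes use the same couple.
The compartment with the higher Cu⁺(aq) concentration (0.71 M) acts as the cathode; ions are reduced there and produced at the dilute (0.032 M) anode.
With n = 1, Ecell = −(0.0592/1)·log([dilute]/[conc]) = −(0.0592/1)·log(0.032/0.71) = +0.080 V.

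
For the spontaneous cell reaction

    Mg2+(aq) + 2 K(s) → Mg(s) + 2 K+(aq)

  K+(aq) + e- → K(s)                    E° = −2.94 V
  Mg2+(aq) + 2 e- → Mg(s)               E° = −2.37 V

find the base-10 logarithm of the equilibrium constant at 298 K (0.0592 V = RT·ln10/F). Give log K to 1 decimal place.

The Mg²⁺/Mg couple is reduced (cathode); E°cell = −2.37 − (−2.94) = +0.57 V with n = 2.
At equilibrium E = 0, so log K = nE°cell / 0.0592 = (2)(+0.57) / 0.0592 = 19.3.

log K = 19.3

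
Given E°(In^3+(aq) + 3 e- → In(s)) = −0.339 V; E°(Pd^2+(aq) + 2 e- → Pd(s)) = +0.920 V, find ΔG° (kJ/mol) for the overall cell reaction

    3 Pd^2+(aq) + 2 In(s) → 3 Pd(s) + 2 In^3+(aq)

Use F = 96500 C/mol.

In the reaction as written Pd^2+(aq) is reduced, so the Pd²⁺/Pd couple is the cathode and In³⁺/In is the anode.
E°cell = +0.920 − (−0.339) = +1.259 V; balancing electrons gives n = 6.
ΔG° = −nFE°cell = −(6)(96500)(+1.259) J/mol = −729 kJ/mol.

−729 kJ/mol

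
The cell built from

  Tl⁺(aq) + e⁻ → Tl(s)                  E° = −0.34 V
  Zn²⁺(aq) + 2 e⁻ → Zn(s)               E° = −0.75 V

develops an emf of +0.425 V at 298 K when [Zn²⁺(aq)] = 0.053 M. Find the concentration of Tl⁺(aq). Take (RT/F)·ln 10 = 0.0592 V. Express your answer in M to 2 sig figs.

Tl⁺/Tl is the cathode (higher E°); E°cell = −0.34 − (−0.75) = +0.41 V with n = 2.
Rearranging E = E° − (0.0592/n)·log Q gives log Q = 2(+0.41 − (+0.425))/0.0592 = −0.507.
The balanced reaction is 2 Tl⁺(aq) + Zn(s) → 2 Tl(s) + Zn²⁺(aq), so Q = [Zn²⁺(aq)] / [Tl⁺(aq)]^2.
Substituting the known concentrations and solving, log [Tl⁺(aq)] = −0.384 and [Tl⁺(aq)] = 0.41 M.

0.41 M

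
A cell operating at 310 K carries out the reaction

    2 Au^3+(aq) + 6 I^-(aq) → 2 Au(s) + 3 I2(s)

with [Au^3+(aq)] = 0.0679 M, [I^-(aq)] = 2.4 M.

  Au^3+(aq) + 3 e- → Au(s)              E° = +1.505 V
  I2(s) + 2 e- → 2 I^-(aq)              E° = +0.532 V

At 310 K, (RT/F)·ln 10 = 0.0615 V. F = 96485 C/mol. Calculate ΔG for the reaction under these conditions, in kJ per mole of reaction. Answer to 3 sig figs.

The standard cell potential is +1.505 − (+0.532) = +0.973 V, with n = 6 electrons in the balanced equation.
Here Q = 1 / ([Au^3+(aq)]^2·[I^-(aq)]^6) = 1.13 (log Q = 0.055), giving E = +0.973 − (0.0615/6)·(0.055) = +0.9724 V.
Finally ΔG = −nFE = −(6)(96485 C/mol)(+0.9724 V) = −563 kJ/mol.

−563 kJ/mol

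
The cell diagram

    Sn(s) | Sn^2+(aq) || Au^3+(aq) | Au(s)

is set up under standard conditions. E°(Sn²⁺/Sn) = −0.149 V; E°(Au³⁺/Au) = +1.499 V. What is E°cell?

+1.648 V

By convention the left-hand electrode in cell notation is the anode (oxidation) and the right-hand electrode is the cathode (reduction).
E°cell = E°(right) − E°(left) = +1.499 − (−0.149) = +1.648 V.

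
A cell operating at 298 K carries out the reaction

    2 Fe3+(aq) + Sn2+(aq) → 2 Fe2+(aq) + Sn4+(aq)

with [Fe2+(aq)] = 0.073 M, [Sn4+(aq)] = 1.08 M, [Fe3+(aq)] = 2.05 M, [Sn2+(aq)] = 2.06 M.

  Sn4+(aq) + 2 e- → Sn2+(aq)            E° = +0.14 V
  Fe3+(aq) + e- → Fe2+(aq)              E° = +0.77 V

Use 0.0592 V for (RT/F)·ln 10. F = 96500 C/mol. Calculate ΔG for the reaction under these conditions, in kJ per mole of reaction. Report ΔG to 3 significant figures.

E°cell = +0.77 − (+0.14) = +0.63 V; the balanced reaction transfers n = 2 electrons.
Q = ([Fe2+(aq)]^2·[Sn4+(aq)]) / ([Fe3+(aq)]^2·[Sn2+(aq)]) = 0.000665, so log Q = −3.177 and E = +0.63 − (0.0592/2)(−3.177) = +0.7240 V.
Finally ΔG = −nFE = −(2)(96500 C/mol)(+0.7240 V) = −140 kJ/mol.

−140 kJ/mol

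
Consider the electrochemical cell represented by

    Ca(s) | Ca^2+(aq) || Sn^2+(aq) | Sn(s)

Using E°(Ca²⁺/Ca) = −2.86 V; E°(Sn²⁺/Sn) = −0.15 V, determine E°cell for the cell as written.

By convention the left-hand electrode in cell notation is the anode (oxidation) and the right-hand electrode is the cathode (reduction).
E°cell = E°(right) − E°(left) = −0.15 − (−2.86) = +2.71 V.

+2.71 V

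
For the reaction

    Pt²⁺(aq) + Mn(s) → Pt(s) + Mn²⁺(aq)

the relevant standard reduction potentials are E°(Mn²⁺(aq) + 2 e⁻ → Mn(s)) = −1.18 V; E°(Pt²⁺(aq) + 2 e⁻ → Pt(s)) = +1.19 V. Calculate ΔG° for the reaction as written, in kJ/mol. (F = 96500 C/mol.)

−457 kJ/mol

In the reaction as written Pt²⁺(aq) is reduced, so the Pt²⁺/Pt couple is the cathode and Mn²⁺/Mn is the anode.
E°cell = +1.19 − (−1.18) = +2.37 V; balancing electrons gives n = 2.
ΔG° = −nFE°cell = −(2)(96500)(+2.37) J/mol = −457 kJ/mol.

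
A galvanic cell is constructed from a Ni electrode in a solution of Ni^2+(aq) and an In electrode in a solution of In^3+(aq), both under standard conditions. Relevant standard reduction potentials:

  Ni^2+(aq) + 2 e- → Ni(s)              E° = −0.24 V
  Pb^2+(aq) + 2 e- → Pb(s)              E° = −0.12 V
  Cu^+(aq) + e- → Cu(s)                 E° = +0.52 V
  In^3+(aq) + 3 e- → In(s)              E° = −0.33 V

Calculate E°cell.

+0.09 V

Of the two couples in this cell, the one with the more positive reduction potential is reduced at the cathode: here that is Ni²⁺/Ni (−0.24 V); In³⁺/In (−0.33 V) is the anode.
E°cell = E°(cathode) − E°(anode) = −0.24 − (−0.33) = +0.09 V.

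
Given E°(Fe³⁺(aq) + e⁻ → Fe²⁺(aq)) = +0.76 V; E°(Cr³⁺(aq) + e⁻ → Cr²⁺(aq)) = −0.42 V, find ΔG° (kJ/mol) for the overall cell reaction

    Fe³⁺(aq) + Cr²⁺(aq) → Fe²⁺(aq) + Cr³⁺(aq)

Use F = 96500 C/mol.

In the reaction as written Fe³⁺(aq) is reduced, so the Fe³⁺/Fe²⁺ couple is the cathode and Cr³⁺/Cr²⁺ is the anode.
E°cell = +0.76 − (−0.42) = +1.18 V; balancing electrons gives n = 1.
ΔG° = −nFE°cell = −(1)(96500)(+1.18) J/mol = −114 kJ/mol.

−114 kJ/mol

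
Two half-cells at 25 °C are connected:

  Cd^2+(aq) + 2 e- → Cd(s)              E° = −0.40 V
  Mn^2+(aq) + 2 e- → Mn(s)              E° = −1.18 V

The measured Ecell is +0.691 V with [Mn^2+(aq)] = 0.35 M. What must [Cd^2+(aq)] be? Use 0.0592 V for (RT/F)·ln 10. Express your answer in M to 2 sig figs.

With Cd²⁺/Cd at the cathode and Mn²⁺/Mn at the anode, E°cell = −0.40 − (−1.18) = +0.78 V (n = 2).
Since E = E° − (0.0592/n)·log Q, log Q = n(E° − E)/0.0592 = 3.007.
Balancing electrons gives Cd^2+(aq) + Mn(s) → Cd(s) + Mn^2+(aq); thus Q = [Mn^2+(aq)] / [Cd^2+(aq)].
Isolating [Cd^2+(aq)] in Q = 10^{3.007} yields log [Cd^2+(aq)] = −3.463, i.e. 0.00034 M.

0.00034 M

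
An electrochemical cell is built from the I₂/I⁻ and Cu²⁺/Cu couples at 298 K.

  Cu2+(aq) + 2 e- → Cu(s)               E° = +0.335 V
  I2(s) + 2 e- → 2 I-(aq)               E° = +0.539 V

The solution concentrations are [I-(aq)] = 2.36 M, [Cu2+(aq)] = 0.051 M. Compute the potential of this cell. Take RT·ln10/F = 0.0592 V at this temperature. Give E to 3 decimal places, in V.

+0.220 V

I₂/I⁻ is reduced (cathode, E° = +0.539 V) and Cu²⁺/Cu is oxidized (anode).
The standard potential is +0.539 − (+0.335) = +0.204 V and the balanced reaction transfers n = 2 electrons.
For the overall reaction I2(s) + Cu(s) → 2 I-(aq) + Cu2+(aq), Q = [I-(aq)]^2·[Cu2+(aq)] = 0.284, giving log Q = −0.547.
Applying E = E° − (RT ln10/nF)·log Q gives +0.204 − (0.0592/2)(−0.547) = +0.220 V.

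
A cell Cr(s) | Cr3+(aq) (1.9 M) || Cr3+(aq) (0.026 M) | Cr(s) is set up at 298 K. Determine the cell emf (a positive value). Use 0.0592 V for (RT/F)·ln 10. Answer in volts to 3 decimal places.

0.037 V

For a concentration cell E°cell = 0, since both electrodes use the same couple.
The compartment with the higher Cr3+(aq) concentration (1.9 M) acts as the cathode; ions are reduced there and produced at the dilute (0.026 M) anode.
With n = 3, Ecell = −(0.0592/3)·log([dilute]/[conc]) = −(0.0592/3)·log(0.026/1.9) = +0.037 V.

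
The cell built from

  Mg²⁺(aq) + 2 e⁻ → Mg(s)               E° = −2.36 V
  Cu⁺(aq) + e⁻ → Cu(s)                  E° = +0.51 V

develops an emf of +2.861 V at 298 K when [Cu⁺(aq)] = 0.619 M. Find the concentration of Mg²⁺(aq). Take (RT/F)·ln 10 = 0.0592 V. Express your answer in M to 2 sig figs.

0.77 M

The Cu⁺/Cu couple has the larger reduction potential, so it is the cathode: E°cell = +0.51 − (−2.36) = +2.87 V and n = 2.
Rearranging E = E° − (0.0592/n)·log Q gives log Q = 2(+2.87 − (+2.861))/0.0592 = 0.304.
The balanced reaction is 2 Cu⁺(aq) + Mg(s) → 2 Cu(s) + Mg²⁺(aq), so Q = [Mg²⁺(aq)] / [Cu⁺(aq)]^2.
Substituting the known concentrations and solving, log [Mg²⁺(aq)] = −0.113 and [Mg²⁺(aq)] = 0.77 M.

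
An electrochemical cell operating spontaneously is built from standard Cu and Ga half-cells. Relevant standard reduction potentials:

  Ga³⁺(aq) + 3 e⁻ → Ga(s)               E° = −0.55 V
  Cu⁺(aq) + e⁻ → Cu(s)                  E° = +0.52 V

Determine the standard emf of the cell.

The Cu⁺/Cu couple has the higher E°, so Cu ion is reduced (cathode) and Ga is oxidized (anode).
E°cell = E°(cathode) − E°(anode) = +0.52 − (−0.55) = +1.07 V.

+1.07 V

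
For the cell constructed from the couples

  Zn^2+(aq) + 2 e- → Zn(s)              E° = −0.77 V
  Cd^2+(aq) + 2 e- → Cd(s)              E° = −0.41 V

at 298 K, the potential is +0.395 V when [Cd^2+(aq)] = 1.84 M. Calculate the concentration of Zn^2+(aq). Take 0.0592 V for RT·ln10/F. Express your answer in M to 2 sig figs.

With Cd²⁺/Cd at the cathode and Zn²⁺/Zn at the anode, E°cell = −0.41 − (−0.77) = +0.36 V (n = 2).
Rearranging E = E° − (0.0592/n)·log Q gives log Q = 2(+0.36 − (+0.395))/0.0592 = −1.182.
For Cd^2+(aq) + Zn(s) → Cd(s) + Zn^2+(aq), the reaction quotient is Q = [Zn^2+(aq)] / [Cd^2+(aq)].
Solving for the unknown gives log [Zn^2+(aq)] = −0.917, so [Zn^2+(aq)] ≈ 0.12 M.

0.12 M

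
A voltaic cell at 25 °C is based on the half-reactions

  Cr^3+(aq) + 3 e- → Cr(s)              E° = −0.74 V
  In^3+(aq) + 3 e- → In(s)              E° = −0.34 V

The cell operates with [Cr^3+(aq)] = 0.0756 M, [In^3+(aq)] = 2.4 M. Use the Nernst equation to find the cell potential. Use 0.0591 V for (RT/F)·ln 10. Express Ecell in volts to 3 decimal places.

+0.430 V

The In³⁺/In couple has the more positive E°, so it is the cathode; Cr³⁺/Cr is the anode.
E°cell = −0.34 − (−0.74) = +0.40 V, with n = 3 electrons transferred.
The balanced reaction is In^3+(aq) + Cr(s) → In(s) + Cr^3+(aq), so Q = [Cr^3+(aq)] / [In^3+(aq)] = 0.0315 and log Q = −1.502.
By the Nernst equation, E = +0.40 − (0.0591/3)·(−1.502) = +0.430 V.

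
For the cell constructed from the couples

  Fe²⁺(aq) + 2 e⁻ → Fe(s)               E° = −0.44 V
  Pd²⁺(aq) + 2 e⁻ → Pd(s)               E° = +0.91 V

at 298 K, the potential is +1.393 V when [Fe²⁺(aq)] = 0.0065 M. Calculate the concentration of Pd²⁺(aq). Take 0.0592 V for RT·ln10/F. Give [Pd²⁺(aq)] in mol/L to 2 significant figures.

With Pd²⁺/Pd at the cathode and Fe²⁺/Fe at the anode, E°cell = +0.91 − (−0.44) = +1.35 V (n = 2).
Since E = E° − (0.0592/n)·log Q, log Q = n(E° − E)/0.0592 = −1.453.
Balancing electrons gives Pd²⁺(aq) + Fe(s) → Pd(s) + Fe²⁺(aq); thus Q = [Fe²⁺(aq)] / [Pd²⁺(aq)].
Solving for the unknown gives log [Pd²⁺(aq)] = −0.734, so [Pd²⁺(aq)] ≈ 0.18 M.

0.18 M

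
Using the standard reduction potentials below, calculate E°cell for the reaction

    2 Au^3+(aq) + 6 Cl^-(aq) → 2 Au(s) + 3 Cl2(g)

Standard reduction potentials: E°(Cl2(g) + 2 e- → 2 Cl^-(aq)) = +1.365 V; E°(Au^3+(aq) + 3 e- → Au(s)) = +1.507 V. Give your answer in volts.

Au^3+(aq) gains electrons, so the Au³⁺/Au couple is the cathode; the Cl₂/Cl⁻ couple is the anode.
E°cell = E°(cathode) − E°(anode) = +1.507 − (+1.365) = +0.142 V.

+0.142 V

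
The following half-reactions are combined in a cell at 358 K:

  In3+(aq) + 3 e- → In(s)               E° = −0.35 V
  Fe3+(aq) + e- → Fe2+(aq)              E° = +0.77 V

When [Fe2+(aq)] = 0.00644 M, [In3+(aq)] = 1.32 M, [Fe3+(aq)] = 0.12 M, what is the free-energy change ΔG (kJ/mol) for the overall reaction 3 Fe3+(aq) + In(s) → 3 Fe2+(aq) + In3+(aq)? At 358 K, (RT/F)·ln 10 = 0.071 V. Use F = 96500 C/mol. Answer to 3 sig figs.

E°cell = +0.77 − (−0.35) = +1.12 V; the balanced reaction transfers n = 3 electrons.
Here Q = ([Fe2+(aq)]^3·[In3+(aq)]) / [Fe3+(aq)]^3 = 0.000204 (log Q = −3.690), giving E = +1.12 − (0.071/3)·(−3.690) = +1.2073 V.
Finally ΔG = −nFE = −(3)(96500 C/mol)(+1.2073 V) = −350 kJ/mol.

−350 kJ/mol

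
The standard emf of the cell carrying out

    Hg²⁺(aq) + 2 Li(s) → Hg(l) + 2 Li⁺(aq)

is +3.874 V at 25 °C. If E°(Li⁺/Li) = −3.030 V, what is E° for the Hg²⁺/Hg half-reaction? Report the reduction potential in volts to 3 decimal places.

In the reaction as written the Hg²⁺/Hg couple is reduced (cathode) and Li⁺/Li is oxidized (anode), so E°cell = E°(Hg²⁺/Hg) − E°(Li⁺/Li).
E°(Hg²⁺/Hg) = E°cell + E°(anode) = +3.874 + (−3.030) = +0.844 V.

+0.844 V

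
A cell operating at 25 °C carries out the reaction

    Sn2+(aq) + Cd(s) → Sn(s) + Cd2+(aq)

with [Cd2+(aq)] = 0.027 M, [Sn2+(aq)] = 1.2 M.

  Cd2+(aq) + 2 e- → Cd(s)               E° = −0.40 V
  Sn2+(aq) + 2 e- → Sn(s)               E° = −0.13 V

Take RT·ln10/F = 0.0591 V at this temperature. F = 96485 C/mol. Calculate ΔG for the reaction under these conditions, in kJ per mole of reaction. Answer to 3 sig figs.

−61.5 kJ/mol

With Sn²⁺/Sn reduced at the cathode, E°cell = −0.13 − (−0.40) = +0.27 V and n = 2.
Q = [Cd2+(aq)] / [Sn2+(aq)] = 0.0225, so log Q = −1.648 and E = +0.27 − (0.0591/2)(−1.648) = +0.3187 V.
Finally ΔG = −nFE = −(2)(96485 C/mol)(+0.3187 V) = −61.5 kJ/mol.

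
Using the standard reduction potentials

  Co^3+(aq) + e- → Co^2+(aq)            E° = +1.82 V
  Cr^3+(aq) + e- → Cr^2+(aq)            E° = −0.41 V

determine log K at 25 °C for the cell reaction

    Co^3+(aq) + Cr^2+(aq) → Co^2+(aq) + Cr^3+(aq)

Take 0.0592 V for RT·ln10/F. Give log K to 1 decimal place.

log K = 37.7

The Co³⁺/Co²⁺ couple is reduced (cathode); E°cell = +1.82 − (−0.41) = +2.23 V with n = 1.
At equilibrium E = 0, so log K = nE°cell / 0.0592 = (1)(+2.23) / 0.0592 = 37.7.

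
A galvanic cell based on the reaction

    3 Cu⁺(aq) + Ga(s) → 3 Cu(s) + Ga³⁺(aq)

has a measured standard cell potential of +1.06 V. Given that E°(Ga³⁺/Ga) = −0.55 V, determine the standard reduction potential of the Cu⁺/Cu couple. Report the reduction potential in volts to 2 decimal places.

In the reaction as written the Cu⁺/Cu couple is reduced (cathode) and Ga³⁺/Ga is oxidized (anode), so E°cell = E°(Cu⁺/Cu) − E°(Ga³⁺/Ga).
E°(Cu⁺/Cu) = E°cell + E°(anode) = +1.06 + (−0.55) = +0.51 V.

+0.51 V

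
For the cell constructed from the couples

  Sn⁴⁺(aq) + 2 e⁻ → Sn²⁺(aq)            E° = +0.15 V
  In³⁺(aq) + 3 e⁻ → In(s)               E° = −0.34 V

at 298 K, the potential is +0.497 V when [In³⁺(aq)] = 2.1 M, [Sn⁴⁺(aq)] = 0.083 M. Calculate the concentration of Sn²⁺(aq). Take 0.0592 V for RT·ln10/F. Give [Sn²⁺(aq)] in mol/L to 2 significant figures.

0.029 M

With Sn⁴⁺/Sn²⁺ at the cathode and In³⁺/In at the anode, E°cell = +0.15 − (−0.34) = +0.49 V (n = 6).
Since E = E° − (0.0592/n)·log Q, log Q = n(E° − E)/0.0592 = −0.709.
Balancing electrons gives 3 Sn⁴⁺(aq) + 2 In(s) → 3 Sn²⁺(aq) + 2 In³⁺(aq); thus Q = ([Sn²⁺(aq)]^3·[In³⁺(aq)]^2) / [Sn⁴⁺(aq)]^3.
Substituting the known concentrations and solving, log [Sn²⁺(aq)] = −1.532 and [Sn²⁺(aq)] = 0.029 M.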